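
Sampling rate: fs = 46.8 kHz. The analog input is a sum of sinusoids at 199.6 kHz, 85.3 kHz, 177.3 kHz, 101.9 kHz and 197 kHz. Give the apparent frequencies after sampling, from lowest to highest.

fs/2 = 23.4 kHz.
199.6 kHz mod fs = 12.4 kHz.
12.4 kHz ≤ fs/2 = 23.4 kHz, appears at 12.4 kHz.
85.3 kHz mod fs = 38.5 kHz.
38.5 kHz > fs/2 = 23.4 kHz, folds to fs − 38.5 kHz = 8.3 kHz.
177.3 kHz mod fs = 36.9 kHz.
36.9 kHz > fs/2 = 23.4 kHz, folds to fs − 36.9 kHz = 9.9 kHz.
101.9 kHz mod fs = 8.3 kHz.
8.3 kHz ≤ fs/2 = 23.4 kHz, appears at 8.3 kHz.
197 kHz mod fs = 9.8 kHz.
9.8 kHz ≤ fs/2 = 23.4 kHz, appears at 9.8 kHz.
Distinct values: {8.3 kHz, 9.8 kHz, 9.9 kHz, 12.4 kHz}.

8.3 kHz, 9.8 kHz, 9.9 kHz, 12.4 kHz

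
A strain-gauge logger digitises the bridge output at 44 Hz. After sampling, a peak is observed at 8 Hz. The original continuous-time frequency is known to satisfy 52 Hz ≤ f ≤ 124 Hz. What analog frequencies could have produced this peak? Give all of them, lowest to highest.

Frequencies that alias to 8 Hz are k·fs ± 8 Hz for integer k ≥ 0.
k=0: 8 Hz.
k=1: 36 Hz, 52 Hz.
k=2: 80 Hz, 96 Hz.
k=3: 124 Hz, 140 Hz.
k=4: 168 Hz, 184 Hz.
Within [52 Hz, 124 Hz]: 52 Hz, 80 Hz, 96 Hz, 124 Hz.

52 Hz, 80 Hz, 96 Hz, 124 Hz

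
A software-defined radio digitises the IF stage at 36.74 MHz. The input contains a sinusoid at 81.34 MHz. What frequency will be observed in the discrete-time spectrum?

7.86 MHz

81.34 MHz mod fs = 7.86 MHz.
7.86 MHz ≤ fs/2 = 18.37 MHz, appears at 7.86 MHz.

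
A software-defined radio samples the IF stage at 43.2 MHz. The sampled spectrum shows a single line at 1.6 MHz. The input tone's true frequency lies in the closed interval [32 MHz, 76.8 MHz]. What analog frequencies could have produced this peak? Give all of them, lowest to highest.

41.6 MHz, 44.8 MHz

Frequencies that alias to 1.6 MHz are k·fs ± 1.6 MHz for integer k ≥ 0.
k=0: 1.6 MHz.
k=1: 41.6 MHz, 44.8 MHz.
k=2: 84.8 MHz, 88 MHz.
Within [32 MHz, 76.8 MHz]: 41.6 MHz, 44.8 MHz.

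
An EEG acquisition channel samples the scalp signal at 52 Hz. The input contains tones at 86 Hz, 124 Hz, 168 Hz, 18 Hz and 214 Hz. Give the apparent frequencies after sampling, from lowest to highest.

fs/2 = 26 Hz.
86 Hz mod fs = 34 Hz.
34 Hz > fs/2 = 26 Hz, folds to fs − 34 Hz = 18 Hz.
124 Hz mod fs = 20 Hz.
20 Hz ≤ fs/2 = 26 Hz, appears at 20 Hz.
168 Hz mod fs = 12 Hz.
12 Hz ≤ fs/2 = 26 Hz, appears at 12 Hz.
18 Hz ≤ fs/2 = 26 Hz, passes unchanged.
214 Hz mod fs = 6 Hz.
6 Hz ≤ fs/2 = 26 Hz, appears at 6 Hz.
Distinct values: {6 Hz, 12 Hz, 18 Hz, 20 Hz}.

6 Hz, 12 Hz, 18 Hz, 20 Hz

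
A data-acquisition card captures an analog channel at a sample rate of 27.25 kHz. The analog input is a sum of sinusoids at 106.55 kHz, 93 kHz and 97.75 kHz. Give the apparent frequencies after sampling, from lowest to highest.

fs/2 = 13.625 kHz.
106.55 kHz mod fs = 24.8 kHz.
24.8 kHz > fs/2 = 13.625 kHz, folds to fs − 24.8 kHz = 2.45 kHz.
93 kHz mod fs = 11.25 kHz.
11.25 kHz ≤ fs/2 = 13.625 kHz, appears at 11.25 kHz.
97.75 kHz mod fs = 16 kHz.
16 kHz > fs/2 = 13.625 kHz, folds to fs − 16 kHz = 11.25 kHz.
Distinct values: {2.45 kHz, 11.25 kHz}.

2.45 kHz, 11.25 kHz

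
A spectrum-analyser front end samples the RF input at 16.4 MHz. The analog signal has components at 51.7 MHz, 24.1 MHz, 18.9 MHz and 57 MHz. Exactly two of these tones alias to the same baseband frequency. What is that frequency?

2.5 MHz

fs/2 = 8.2 MHz.
51.7 MHz mod fs = 2.5 MHz.
2.5 MHz ≤ fs/2 = 8.2 MHz, appears at 2.5 MHz.
24.1 MHz mod fs = 7.7 MHz.
7.7 MHz ≤ fs/2 = 8.2 MHz, appears at 7.7 MHz.
18.9 MHz mod fs = 2.5 MHz.
2.5 MHz ≤ fs/2 = 8.2 MHz, appears at 2.5 MHz.
57 MHz mod fs = 7.8 MHz.
7.8 MHz ≤ fs/2 = 8.2 MHz, appears at 7.8 MHz.
18.9 MHz and 51.7 MHz both map to 2.5 MHz.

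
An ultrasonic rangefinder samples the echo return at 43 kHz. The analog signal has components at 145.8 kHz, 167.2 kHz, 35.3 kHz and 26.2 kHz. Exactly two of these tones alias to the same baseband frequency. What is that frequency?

fs/2 = 21.5 kHz.
145.8 kHz mod fs = 16.8 kHz.
16.8 kHz ≤ fs/2 = 21.5 kHz, appears at 16.8 kHz.
167.2 kHz mod fs = 38.2 kHz.
38.2 kHz > fs/2 = 21.5 kHz, folds to fs − 38.2 kHz = 4.8 kHz.
35.3 kHz > fs/2 = 21.5 kHz, folds to fs − 35.3 kHz = 7.7 kHz.
26.2 kHz > fs/2 = 21.5 kHz, folds to fs − 26.2 kHz = 16.8 kHz.
26.2 kHz and 145.8 kHz both map to 16.8 kHz.

16.8 kHz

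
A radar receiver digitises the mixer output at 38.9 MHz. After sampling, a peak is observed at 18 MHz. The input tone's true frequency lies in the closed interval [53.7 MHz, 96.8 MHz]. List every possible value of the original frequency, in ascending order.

56.9 MHz, 59.8 MHz, 95.8 MHz

Frequencies that alias to 18 MHz are k·fs ± 18 MHz for integer k ≥ 0.
k=0: 18 MHz.
k=1: 20.9 MHz, 56.9 MHz.
k=2: 59.8 MHz, 95.8 MHz.
k=3: 98.7 MHz, 134.7 MHz.
Within [53.7 MHz, 96.8 MHz]: 56.9 MHz, 59.8 MHz, 95.8 MHz.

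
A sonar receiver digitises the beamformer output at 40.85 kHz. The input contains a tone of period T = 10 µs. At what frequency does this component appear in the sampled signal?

T = 10 µs → f = 1/T = 100 kHz.
100 kHz mod fs = 18.3 kHz.
18.3 kHz ≤ fs/2 = 20.425 kHz, appears at 18.3 kHz.

18.3 kHz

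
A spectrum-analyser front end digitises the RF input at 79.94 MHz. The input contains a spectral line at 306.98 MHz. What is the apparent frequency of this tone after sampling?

306.98 MHz mod fs = 67.16 MHz.
67.16 MHz > fs/2 = 39.97 MHz, folds to fs − 67.16 MHz = 12.78 MHz.

12.78 MHz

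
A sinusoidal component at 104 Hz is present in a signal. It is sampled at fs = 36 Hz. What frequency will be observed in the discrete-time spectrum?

4 Hz

104 Hz mod fs = 32 Hz.
32 Hz > fs/2 = 18 Hz, folds to fs − 32 Hz = 4 Hz.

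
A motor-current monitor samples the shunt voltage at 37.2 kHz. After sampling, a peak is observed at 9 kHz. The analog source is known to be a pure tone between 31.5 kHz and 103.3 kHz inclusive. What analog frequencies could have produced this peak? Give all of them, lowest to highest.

Frequencies that alias to 9 kHz are k·fs ± 9 kHz for integer k ≥ 0.
k=0: 9 kHz.
k=1: 28.2 kHz, 46.2 kHz.
k=2: 65.4 kHz, 83.4 kHz.
k=3: 102.6 kHz, 120.6 kHz.
k=4: 139.8 kHz, 157.8 kHz.
Within [31.5 kHz, 103.3 kHz]: 46.2 kHz, 65.4 kHz, 83.4 kHz, 102.6 kHz.

46.2 kHz, 65.4 kHz, 83.4 kHz, 102.6 kHz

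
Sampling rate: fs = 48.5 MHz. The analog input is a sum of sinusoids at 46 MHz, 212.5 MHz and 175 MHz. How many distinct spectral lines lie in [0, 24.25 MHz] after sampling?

fs/2 = 24.25 MHz.
46 MHz > fs/2 = 24.25 MHz, folds to fs − 46 MHz = 2.5 MHz.
212.5 MHz mod fs = 18.5 MHz.
18.5 MHz ≤ fs/2 = 24.25 MHz, appears at 18.5 MHz.
175 MHz mod fs = 29.5 MHz.
29.5 MHz > fs/2 = 24.25 MHz, folds to fs − 29.5 MHz = 19 MHz.
Distinct values: {2.5 MHz, 18.5 MHz, 19 MHz} → 3.

3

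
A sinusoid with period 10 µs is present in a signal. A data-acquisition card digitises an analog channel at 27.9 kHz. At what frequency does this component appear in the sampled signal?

11.6 kHz

T = 10 µs → f = 1/T = 100 kHz.
100 kHz mod fs = 16.3 kHz.
16.3 kHz > fs/2 = 13.95 kHz, folds to fs − 16.3 kHz = 11.6 kHz.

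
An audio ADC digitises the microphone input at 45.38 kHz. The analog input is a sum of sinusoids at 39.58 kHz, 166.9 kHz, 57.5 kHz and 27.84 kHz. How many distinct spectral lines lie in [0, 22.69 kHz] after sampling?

4

fs/2 = 22.69 kHz.
39.58 kHz > fs/2 = 22.69 kHz, folds to fs − 39.58 kHz = 5.8 kHz.
166.9 kHz mod fs = 30.76 kHz.
30.76 kHz > fs/2 = 22.69 kHz, folds to fs − 30.76 kHz = 14.62 kHz.
57.5 kHz mod fs = 12.12 kHz.
12.12 kHz ≤ fs/2 = 22.69 kHz, appears at 12.12 kHz.
27.84 kHz > fs/2 = 22.69 kHz, folds to fs − 27.84 kHz = 17.54 kHz.
Distinct values: {5.8 kHz, 12.12 kHz, 14.62 kHz, 17.54 kHz} → 4.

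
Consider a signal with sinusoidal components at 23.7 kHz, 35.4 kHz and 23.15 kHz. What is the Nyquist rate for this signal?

Highest-frequency component: 35.4 kHz.
Nyquist rate = 2 × 35.4 kHz = 70.8 kHz.

70.8 kHz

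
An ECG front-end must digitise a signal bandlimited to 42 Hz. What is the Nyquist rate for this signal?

84 Hz

Nyquist rate = 2 × 42 Hz = 84 Hz.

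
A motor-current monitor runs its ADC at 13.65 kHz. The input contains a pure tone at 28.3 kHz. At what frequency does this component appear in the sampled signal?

1 kHz

28.3 kHz mod fs = 1 kHz.
1 kHz ≤ fs/2 = 6.825 kHz, appears at 1 kHz.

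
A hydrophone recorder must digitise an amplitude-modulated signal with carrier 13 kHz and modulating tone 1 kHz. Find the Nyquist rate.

AM sidebands sit at fc ± fm = 12 kHz and 14 kHz.
Highest-frequency component: 14 kHz.
Nyquist rate = 2 × 14 kHz = 28 kHz.

28 kHz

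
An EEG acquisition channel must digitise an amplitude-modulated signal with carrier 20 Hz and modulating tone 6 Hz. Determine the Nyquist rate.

52 Hz

AM sidebands sit at fc ± fm = 14 Hz and 26 Hz.
Highest-frequency component: 26 Hz.
Nyquist rate = 2 × 26 Hz = 52 Hz.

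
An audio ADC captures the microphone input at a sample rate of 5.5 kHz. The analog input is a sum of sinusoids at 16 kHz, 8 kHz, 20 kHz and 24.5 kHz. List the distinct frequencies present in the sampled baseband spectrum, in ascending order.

0.5 kHz, 2 kHz, 2.5 kHz

fs/2 = 2.75 kHz.
16 kHz mod fs = 5 kHz.
5 kHz > fs/2 = 2.75 kHz, folds to fs − 5 kHz = 0.5 kHz.
8 kHz mod fs = 2.5 kHz.
2.5 kHz ≤ fs/2 = 2.75 kHz, appears at 2.5 kHz.
20 kHz mod fs = 3.5 kHz.
3.5 kHz > fs/2 = 2.75 kHz, folds to fs − 3.5 kHz = 2 kHz.
24.5 kHz mod fs = 2.5 kHz.
2.5 kHz ≤ fs/2 = 2.75 kHz, appears at 2.5 kHz.
Distinct values: {0.5 kHz, 2 kHz, 2.5 kHz}.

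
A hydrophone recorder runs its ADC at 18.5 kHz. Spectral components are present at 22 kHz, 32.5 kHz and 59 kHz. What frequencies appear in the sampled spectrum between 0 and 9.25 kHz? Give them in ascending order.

fs/2 = 9.25 kHz.
22 kHz mod fs = 3.5 kHz.
3.5 kHz ≤ fs/2 = 9.25 kHz, appears at 3.5 kHz.
32.5 kHz mod fs = 14 kHz.
14 kHz > fs/2 = 9.25 kHz, folds to fs − 14 kHz = 4.5 kHz.
59 kHz mod fs = 3.5 kHz.
3.5 kHz ≤ fs/2 = 9.25 kHz, appears at 3.5 kHz.
Distinct values: {3.5 kHz, 4.5 kHz}.

3.5 kHz, 4.5 kHz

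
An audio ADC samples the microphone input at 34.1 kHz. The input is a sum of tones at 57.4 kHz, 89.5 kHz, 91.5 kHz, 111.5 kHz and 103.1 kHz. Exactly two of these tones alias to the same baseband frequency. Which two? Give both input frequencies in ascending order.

57.4 kHz, 91.5 kHz

fs/2 = 17.05 kHz.
57.4 kHz mod fs = 23.3 kHz.
23.3 kHz > fs/2 = 17.05 kHz, folds to fs − 23.3 kHz = 10.8 kHz.
89.5 kHz mod fs = 21.3 kHz.
21.3 kHz > fs/2 = 17.05 kHz, folds to fs − 21.3 kHz = 12.8 kHz.
91.5 kHz mod fs = 23.3 kHz.
23.3 kHz > fs/2 = 17.05 kHz, folds to fs − 23.3 kHz = 10.8 kHz.
111.5 kHz mod fs = 9.2 kHz.
9.2 kHz ≤ fs/2 = 17.05 kHz, appears at 9.2 kHz.
103.1 kHz mod fs = 0.8 kHz.
0.8 kHz ≤ fs/2 = 17.05 kHz, appears at 0.8 kHz.
57.4 kHz and 91.5 kHz both map to 10.8 kHz.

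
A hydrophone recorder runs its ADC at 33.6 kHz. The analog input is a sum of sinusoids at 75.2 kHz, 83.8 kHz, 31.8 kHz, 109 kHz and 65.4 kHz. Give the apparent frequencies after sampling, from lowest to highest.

1.8 kHz, 8 kHz, 8.2 kHz, 16.6 kHz

fs/2 = 16.8 kHz.
75.2 kHz mod fs = 8 kHz.
8 kHz ≤ fs/2 = 16.8 kHz, appears at 8 kHz.
83.8 kHz mod fs = 16.6 kHz.
16.6 kHz ≤ fs/2 = 16.8 kHz, appears at 16.6 kHz.
31.8 kHz > fs/2 = 16.8 kHz, folds to fs − 31.8 kHz = 1.8 kHz.
109 kHz mod fs = 8.2 kHz.
8.2 kHz ≤ fs/2 = 16.8 kHz, appears at 8.2 kHz.
65.4 kHz mod fs = 31.8 kHz.
31.8 kHz > fs/2 = 16.8 kHz, folds to fs − 31.8 kHz = 1.8 kHz.
Distinct values: {1.8 kHz, 8 kHz, 8.2 kHz, 16.6 kHz}.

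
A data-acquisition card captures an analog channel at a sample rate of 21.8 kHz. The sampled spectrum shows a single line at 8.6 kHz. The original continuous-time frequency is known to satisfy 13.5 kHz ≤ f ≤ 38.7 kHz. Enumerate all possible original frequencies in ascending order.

30.4 kHz, 35 kHz

Frequencies that alias to 8.6 kHz are k·fs ± 8.6 kHz for integer k ≥ 0.
k=0: 8.6 kHz.
k=1: 13.2 kHz, 30.4 kHz.
k=2: 35 kHz, 52.2 kHz.
k=3: 56.8 kHz, 74 kHz.
Within [13.5 kHz, 38.7 kHz]: 30.4 kHz, 35 kHz.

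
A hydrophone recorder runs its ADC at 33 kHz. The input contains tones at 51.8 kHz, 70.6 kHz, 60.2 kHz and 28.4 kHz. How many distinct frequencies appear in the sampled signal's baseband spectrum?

fs/2 = 16.5 kHz.
51.8 kHz mod fs = 18.8 kHz.
18.8 kHz > fs/2 = 16.5 kHz, folds to fs − 18.8 kHz = 14.2 kHz.
70.6 kHz mod fs = 4.6 kHz.
4.6 kHz ≤ fs/2 = 16.5 kHz, appears at 4.6 kHz.
60.2 kHz mod fs = 27.2 kHz.
27.2 kHz > fs/2 = 16.5 kHz, folds to fs − 27.2 kHz = 5.8 kHz.
28.4 kHz > fs/2 = 16.5 kHz, folds to fs − 28.4 kHz = 4.6 kHz.
Distinct values: {4.6 kHz, 5.8 kHz, 14.2 kHz} → 3.

3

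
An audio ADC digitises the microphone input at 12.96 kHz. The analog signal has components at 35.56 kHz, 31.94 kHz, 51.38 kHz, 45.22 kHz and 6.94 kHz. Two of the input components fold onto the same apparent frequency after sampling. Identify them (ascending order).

6.94 kHz, 31.94 kHz

fs/2 = 6.48 kHz.
35.56 kHz mod fs = 9.64 kHz.
9.64 kHz > fs/2 = 6.48 kHz, folds to fs − 9.64 kHz = 3.32 kHz.
31.94 kHz mod fs = 6.02 kHz.
6.02 kHz ≤ fs/2 = 6.48 kHz, appears at 6.02 kHz.
51.38 kHz mod fs = 12.5 kHz.
12.5 kHz > fs/2 = 6.48 kHz, folds to fs − 12.5 kHz = 0.46 kHz.
45.22 kHz mod fs = 6.34 kHz.
6.34 kHz ≤ fs/2 = 6.48 kHz, appears at 6.34 kHz.
6.94 kHz > fs/2 = 6.48 kHz, folds to fs − 6.94 kHz = 6.02 kHz.
6.94 kHz and 31.94 kHz both map to 6.02 kHz.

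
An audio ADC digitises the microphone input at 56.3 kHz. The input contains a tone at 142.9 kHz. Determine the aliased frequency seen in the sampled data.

26 kHz

142.9 kHz mod fs = 30.3 kHz.
30.3 kHz > fs/2 = 28.15 kHz, folds to fs − 30.3 kHz = 26 kHz.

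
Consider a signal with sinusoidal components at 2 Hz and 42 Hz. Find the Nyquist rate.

Highest-frequency component: 42 Hz.
Nyquist rate = 2 × 42 Hz = 84 Hz.

84 Hz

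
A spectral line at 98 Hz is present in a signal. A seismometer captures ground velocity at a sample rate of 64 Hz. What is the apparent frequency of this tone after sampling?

30 Hz

98 Hz mod fs = 34 Hz.
34 Hz > fs/2 = 32 Hz, folds to fs − 34 Hz = 30 Hz.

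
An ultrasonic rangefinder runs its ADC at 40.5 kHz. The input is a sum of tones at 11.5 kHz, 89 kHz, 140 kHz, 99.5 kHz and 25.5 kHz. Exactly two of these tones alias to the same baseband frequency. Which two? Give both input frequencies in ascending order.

99.5 kHz, 140 kHz

fs/2 = 20.25 kHz.
11.5 kHz ≤ fs/2 = 20.25 kHz, passes unchanged.
89 kHz mod fs = 8 kHz.
8 kHz ≤ fs/2 = 20.25 kHz, appears at 8 kHz.
140 kHz mod fs = 18.5 kHz.
18.5 kHz ≤ fs/2 = 20.25 kHz, appears at 18.5 kHz.
99.5 kHz mod fs = 18.5 kHz.
18.5 kHz ≤ fs/2 = 20.25 kHz, appears at 18.5 kHz.
25.5 kHz > fs/2 = 20.25 kHz, folds to fs − 25.5 kHz = 15 kHz.
99.5 kHz and 140 kHz both map to 18.5 kHz.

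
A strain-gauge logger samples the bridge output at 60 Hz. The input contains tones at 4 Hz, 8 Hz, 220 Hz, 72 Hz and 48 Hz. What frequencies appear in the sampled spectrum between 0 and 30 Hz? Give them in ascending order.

4 Hz, 8 Hz, 12 Hz, 20 Hz

fs/2 = 30 Hz.
4 Hz ≤ fs/2 = 30 Hz, passes unchanged.
8 Hz ≤ fs/2 = 30 Hz, passes unchanged.
220 Hz mod fs = 40 Hz.
40 Hz > fs/2 = 30 Hz, folds to fs − 40 Hz = 20 Hz.
72 Hz mod fs = 12 Hz.
12 Hz ≤ fs/2 = 30 Hz, appears at 12 Hz.
48 Hz > fs/2 = 30 Hz, folds to fs − 48 Hz = 12 Hz.
Distinct values: {4 Hz, 8 Hz, 12 Hz, 20 Hz}.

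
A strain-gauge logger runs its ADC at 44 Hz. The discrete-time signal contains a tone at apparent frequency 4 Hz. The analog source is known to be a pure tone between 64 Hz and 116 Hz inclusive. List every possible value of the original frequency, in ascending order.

Frequencies that alias to 4 Hz are k·fs ± 4 Hz for integer k ≥ 0.
k=0: 4 Hz.
k=1: 40 Hz, 48 Hz.
k=2: 84 Hz, 92 Hz.
k=3: 128 Hz, 136 Hz.
Within [64 Hz, 116 Hz]: 84 Hz, 92 Hz.

84 Hz, 92 Hz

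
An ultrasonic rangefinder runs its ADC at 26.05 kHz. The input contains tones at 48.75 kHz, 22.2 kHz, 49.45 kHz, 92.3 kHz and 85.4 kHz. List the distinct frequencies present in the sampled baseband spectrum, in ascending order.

fs/2 = 13.025 kHz.
48.75 kHz mod fs = 22.7 kHz.
22.7 kHz > fs/2 = 13.025 kHz, folds to fs − 22.7 kHz = 3.35 kHz.
22.2 kHz > fs/2 = 13.025 kHz, folds to fs − 22.2 kHz = 3.85 kHz.
49.45 kHz mod fs = 23.4 kHz.
23.4 kHz > fs/2 = 13.025 kHz, folds to fs − 23.4 kHz = 2.65 kHz.
92.3 kHz mod fs = 14.15 kHz.
14.15 kHz > fs/2 = 13.025 kHz, folds to fs − 14.15 kHz = 11.9 kHz.
85.4 kHz mod fs = 7.25 kHz.
7.25 kHz ≤ fs/2 = 13.025 kHz, appears at 7.25 kHz.
Distinct values: {2.65 kHz, 3.35 kHz, 3.85 kHz, 7.25 kHz, 11.9 kHz}.

2.65 kHz, 3.35 kHz, 3.85 kHz, 7.25 kHz, 11.9 kHz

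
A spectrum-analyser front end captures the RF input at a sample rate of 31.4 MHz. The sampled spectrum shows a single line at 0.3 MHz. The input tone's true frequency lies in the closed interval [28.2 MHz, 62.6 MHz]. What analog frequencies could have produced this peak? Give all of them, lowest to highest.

31.1 MHz, 31.7 MHz, 62.5 MHz

Frequencies that alias to 0.3 MHz are k·fs ± 0.3 MHz for integer k ≥ 0.
k=0: 0.3 MHz.
k=1: 31.1 MHz, 31.7 MHz.
k=2: 62.5 MHz, 63.1 MHz.
k=3: 93.9 MHz, 94.5 MHz.
Within [28.2 MHz, 62.6 MHz]: 31.1 MHz, 31.7 MHz, 62.5 MHz.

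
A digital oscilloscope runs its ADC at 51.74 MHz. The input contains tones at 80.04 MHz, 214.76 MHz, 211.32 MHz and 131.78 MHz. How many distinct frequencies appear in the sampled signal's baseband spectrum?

fs/2 = 25.87 MHz.
80.04 MHz mod fs = 28.3 MHz.
28.3 MHz > fs/2 = 25.87 MHz, folds to fs − 28.3 MHz = 23.44 MHz.
214.76 MHz mod fs = 7.8 MHz.
7.8 MHz ≤ fs/2 = 25.87 MHz, appears at 7.8 MHz.
211.32 MHz mod fs = 4.36 MHz.
4.36 MHz ≤ fs/2 = 25.87 MHz, appears at 4.36 MHz.
131.78 MHz mod fs = 28.3 MHz.
28.3 MHz > fs/2 = 25.87 MHz, folds to fs − 28.3 MHz = 23.44 MHz.
Distinct values: {4.36 MHz, 7.8 MHz, 23.44 MHz} → 3.

3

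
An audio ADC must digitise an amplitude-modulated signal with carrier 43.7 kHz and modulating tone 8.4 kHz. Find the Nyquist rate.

AM sidebands sit at fc ± fm = 35.3 kHz and 52.1 kHz.
Highest-frequency component: 52.1 kHz.
Nyquist rate = 2 × 52.1 kHz = 104.2 kHz.

104.2 kHz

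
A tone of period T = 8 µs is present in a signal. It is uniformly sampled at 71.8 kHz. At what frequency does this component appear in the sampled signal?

18.6 kHz

T = 8 µs → f = 1/T = 125 kHz.
125 kHz mod fs = 53.2 kHz.
53.2 kHz > fs/2 = 35.9 kHz, folds to fs − 53.2 kHz = 18.6 kHz.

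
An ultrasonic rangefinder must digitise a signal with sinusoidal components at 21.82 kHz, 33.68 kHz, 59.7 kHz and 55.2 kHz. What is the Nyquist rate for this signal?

119.4 kHz

Highest-frequency component: 59.7 kHz.
Nyquist rate = 2 × 59.7 kHz = 119.4 kHz.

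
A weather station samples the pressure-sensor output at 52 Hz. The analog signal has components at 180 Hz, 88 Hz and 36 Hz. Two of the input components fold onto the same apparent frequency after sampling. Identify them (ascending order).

fs/2 = 26 Hz.
180 Hz mod fs = 24 Hz.
24 Hz ≤ fs/2 = 26 Hz, appears at 24 Hz.
88 Hz mod fs = 36 Hz.
36 Hz > fs/2 = 26 Hz, folds to fs − 36 Hz = 16 Hz.
36 Hz > fs/2 = 26 Hz, folds to fs − 36 Hz = 16 Hz.
36 Hz and 88 Hz both map to 16 Hz.

36 Hz, 88 Hz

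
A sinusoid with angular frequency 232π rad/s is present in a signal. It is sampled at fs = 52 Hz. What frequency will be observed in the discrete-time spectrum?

ω = 232π rad/s → f = ω/(2π) = 116 Hz.
116 Hz mod fs = 12 Hz.
12 Hz ≤ fs/2 = 26 Hz, appears at 12 Hz.

12 Hz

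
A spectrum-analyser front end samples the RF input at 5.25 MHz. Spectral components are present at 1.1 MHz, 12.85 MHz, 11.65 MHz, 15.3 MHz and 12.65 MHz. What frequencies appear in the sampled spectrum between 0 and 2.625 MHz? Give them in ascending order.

0.45 MHz, 1.1 MHz, 1.15 MHz, 2.15 MHz, 2.35 MHz

fs/2 = 2.625 MHz.
1.1 MHz ≤ fs/2 = 2.625 MHz, passes unchanged.
12.85 MHz mod fs = 2.35 MHz.
2.35 MHz ≤ fs/2 = 2.625 MHz, appears at 2.35 MHz.
11.65 MHz mod fs = 1.15 MHz.
1.15 MHz ≤ fs/2 = 2.625 MHz, appears at 1.15 MHz.
15.3 MHz mod fs = 4.8 MHz.
4.8 MHz > fs/2 = 2.625 MHz, folds to fs − 4.8 MHz = 0.45 MHz.
12.65 MHz mod fs = 2.15 MHz.
2.15 MHz ≤ fs/2 = 2.625 MHz, appears at 2.15 MHz.
Distinct values: {0.45 MHz, 1.1 MHz, 1.15 MHz, 2.15 MHz, 2.35 MHz}.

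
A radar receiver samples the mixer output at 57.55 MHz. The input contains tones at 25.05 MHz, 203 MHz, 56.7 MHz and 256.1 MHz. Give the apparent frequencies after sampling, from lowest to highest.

0.85 MHz, 25.05 MHz, 25.9 MHz, 27.2 MHz

fs/2 = 28.775 MHz.
25.05 MHz ≤ fs/2 = 28.775 MHz, passes unchanged.
203 MHz mod fs = 30.35 MHz.
30.35 MHz > fs/2 = 28.775 MHz, folds to fs − 30.35 MHz = 27.2 MHz.
56.7 MHz > fs/2 = 28.775 MHz, folds to fs − 56.7 MHz = 0.85 MHz.
256.1 MHz mod fs = 25.9 MHz.
25.9 MHz ≤ fs/2 = 28.775 MHz, appears at 25.9 MHz.
Distinct values: {0.85 MHz, 25.05 MHz, 25.9 MHz, 27.2 MHz}.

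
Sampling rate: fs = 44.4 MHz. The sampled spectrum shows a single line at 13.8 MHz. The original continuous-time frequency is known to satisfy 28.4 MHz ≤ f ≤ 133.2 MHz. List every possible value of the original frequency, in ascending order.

30.6 MHz, 58.2 MHz, 75 MHz, 102.6 MHz, 119.4 MHz

Frequencies that alias to 13.8 MHz are k·fs ± 13.8 MHz for integer k ≥ 0.
k=0: 13.8 MHz.
k=1: 30.6 MHz, 58.2 MHz.
k=2: 75 MHz, 102.6 MHz.
k=3: 119.4 MHz, 147 MHz.
k=4: 163.8 MHz, 191.4 MHz.
Within [28.4 MHz, 133.2 MHz]: 30.6 MHz, 58.2 MHz, 75 MHz, 102.6 MHz, 119.4 MHz.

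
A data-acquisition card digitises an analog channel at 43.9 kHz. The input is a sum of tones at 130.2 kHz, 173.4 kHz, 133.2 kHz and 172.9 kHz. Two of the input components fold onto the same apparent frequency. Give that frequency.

1.5 kHz

fs/2 = 21.95 kHz.
130.2 kHz mod fs = 42.4 kHz.
42.4 kHz > fs/2 = 21.95 kHz, folds to fs − 42.4 kHz = 1.5 kHz.
173.4 kHz mod fs = 41.7 kHz.
41.7 kHz > fs/2 = 21.95 kHz, folds to fs − 41.7 kHz = 2.2 kHz.
133.2 kHz mod fs = 1.5 kHz.
1.5 kHz ≤ fs/2 = 21.95 kHz, appears at 1.5 kHz.
172.9 kHz mod fs = 41.2 kHz.
41.2 kHz > fs/2 = 21.95 kHz, folds to fs − 41.2 kHz = 2.7 kHz.
130.2 kHz and 133.2 kHz both map to 1.5 kHz.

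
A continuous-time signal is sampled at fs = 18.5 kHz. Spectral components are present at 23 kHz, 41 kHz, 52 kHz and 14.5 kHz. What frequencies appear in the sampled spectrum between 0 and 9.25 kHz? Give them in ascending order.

fs/2 = 9.25 kHz.
23 kHz mod fs = 4.5 kHz.
4.5 kHz ≤ fs/2 = 9.25 kHz, appears at 4.5 kHz.
41 kHz mod fs = 4 kHz.
4 kHz ≤ fs/2 = 9.25 kHz, appears at 4 kHz.
52 kHz mod fs = 15 kHz.
15 kHz > fs/2 = 9.25 kHz, folds to fs − 15 kHz = 3.5 kHz.
14.5 kHz > fs/2 = 9.25 kHz, folds to fs − 14.5 kHz = 4 kHz.
Distinct values: {3.5 kHz, 4 kHz, 4.5 kHz}.

3.5 kHz, 4 kHz, 4.5 kHz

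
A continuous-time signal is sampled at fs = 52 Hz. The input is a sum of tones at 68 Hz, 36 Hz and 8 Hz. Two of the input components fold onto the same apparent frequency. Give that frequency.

fs/2 = 26 Hz.
68 Hz mod fs = 16 Hz.
16 Hz ≤ fs/2 = 26 Hz, appears at 16 Hz.
36 Hz > fs/2 = 26 Hz, folds to fs − 36 Hz = 16 Hz.
8 Hz ≤ fs/2 = 26 Hz, passes unchanged.
36 Hz and 68 Hz both map to 16 Hz.

16 Hz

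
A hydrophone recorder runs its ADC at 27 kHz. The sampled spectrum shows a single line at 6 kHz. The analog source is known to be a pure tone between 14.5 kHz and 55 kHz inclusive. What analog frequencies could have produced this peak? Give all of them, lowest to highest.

Frequencies that alias to 6 kHz are k·fs ± 6 kHz for integer k ≥ 0.
k=0: 6 kHz.
k=1: 21 kHz, 33 kHz.
k=2: 48 kHz, 60 kHz.
k=3: 75 kHz, 87 kHz.
Within [14.5 kHz, 55 kHz]: 21 kHz, 33 kHz, 48 kHz.

21 kHz, 33 kHz, 48 kHz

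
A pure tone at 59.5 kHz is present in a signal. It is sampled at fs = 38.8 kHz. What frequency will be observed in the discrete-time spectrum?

59.5 kHz mod fs = 20.7 kHz.
20.7 kHz > fs/2 = 19.4 kHz, folds to fs − 20.7 kHz = 18.1 kHz.

18.1 kHz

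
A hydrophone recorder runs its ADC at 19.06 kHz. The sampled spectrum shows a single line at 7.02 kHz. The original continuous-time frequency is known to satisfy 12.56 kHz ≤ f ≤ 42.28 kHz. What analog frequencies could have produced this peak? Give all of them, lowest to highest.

Frequencies that alias to 7.02 kHz are k·fs ± 7.02 kHz for integer k ≥ 0.
k=0: 7.02 kHz.
k=1: 12.04 kHz, 26.08 kHz.
k=2: 31.1 kHz, 45.14 kHz.
k=3: 50.16 kHz, 64.2 kHz.
Within [12.56 kHz, 42.28 kHz]: 26.08 kHz, 31.1 kHz.

26.08 kHz, 31.1 kHz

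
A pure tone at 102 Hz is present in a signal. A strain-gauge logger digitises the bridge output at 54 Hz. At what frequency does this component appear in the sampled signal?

102 Hz mod fs = 48 Hz.
48 Hz > fs/2 = 27 Hz, folds to fs − 48 Hz = 6 Hz.

6 Hz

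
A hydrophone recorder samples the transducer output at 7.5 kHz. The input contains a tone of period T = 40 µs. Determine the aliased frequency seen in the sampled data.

T = 40 µs → f = 1/T = 25 kHz.
25 kHz mod fs = 2.5 kHz.
2.5 kHz ≤ fs/2 = 3.75 kHz, appears at 2.5 kHz.

2.5 kHz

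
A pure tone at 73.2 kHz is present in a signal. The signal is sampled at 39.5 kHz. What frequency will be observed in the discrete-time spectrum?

5.8 kHz

73.2 kHz mod fs = 33.7 kHz.
33.7 kHz > fs/2 = 19.75 kHz, folds to fs − 33.7 kHz = 5.8 kHz.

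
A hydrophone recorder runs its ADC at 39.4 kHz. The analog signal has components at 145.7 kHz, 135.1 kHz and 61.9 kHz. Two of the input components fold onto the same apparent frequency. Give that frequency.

16.9 kHz

fs/2 = 19.7 kHz.
145.7 kHz mod fs = 27.5 kHz.
27.5 kHz > fs/2 = 19.7 kHz, folds to fs − 27.5 kHz = 11.9 kHz.
135.1 kHz mod fs = 16.9 kHz.
16.9 kHz ≤ fs/2 = 19.7 kHz, appears at 16.9 kHz.
61.9 kHz mod fs = 22.5 kHz.
22.5 kHz > fs/2 = 19.7 kHz, folds to fs − 22.5 kHz = 16.9 kHz.
61.9 kHz and 135.1 kHz both map to 16.9 kHz.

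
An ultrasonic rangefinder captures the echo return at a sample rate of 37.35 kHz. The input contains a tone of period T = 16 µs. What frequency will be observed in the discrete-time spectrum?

12.2 kHz

T = 16 µs → f = 1/T = 62.5 kHz.
62.5 kHz mod fs = 25.15 kHz.
25.15 kHz > fs/2 = 18.675 kHz, folds to fs − 25.15 kHz = 12.2 kHz.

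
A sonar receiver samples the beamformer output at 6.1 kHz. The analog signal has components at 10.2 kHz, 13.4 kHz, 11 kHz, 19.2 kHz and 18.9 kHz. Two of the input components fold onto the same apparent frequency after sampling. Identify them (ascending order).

fs/2 = 3.05 kHz.
10.2 kHz mod fs = 4.1 kHz.
4.1 kHz > fs/2 = 3.05 kHz, folds to fs − 4.1 kHz = 2 kHz.
13.4 kHz mod fs = 1.2 kHz.
1.2 kHz ≤ fs/2 = 3.05 kHz, appears at 1.2 kHz.
11 kHz mod fs = 4.9 kHz.
4.9 kHz > fs/2 = 3.05 kHz, folds to fs − 4.9 kHz = 1.2 kHz.
19.2 kHz mod fs = 0.9 kHz.
0.9 kHz ≤ fs/2 = 3.05 kHz, appears at 0.9 kHz.
18.9 kHz mod fs = 0.6 kHz.
0.6 kHz ≤ fs/2 = 3.05 kHz, appears at 0.6 kHz.
11 kHz and 13.4 kHz both map to 1.2 kHz.

11 kHz, 13.4 kHz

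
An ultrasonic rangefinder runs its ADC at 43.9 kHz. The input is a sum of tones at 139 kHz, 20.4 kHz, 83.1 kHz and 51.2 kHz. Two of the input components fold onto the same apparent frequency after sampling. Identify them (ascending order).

51.2 kHz, 139 kHz

fs/2 = 21.95 kHz.
139 kHz mod fs = 7.3 kHz.
7.3 kHz ≤ fs/2 = 21.95 kHz, appears at 7.3 kHz.
20.4 kHz ≤ fs/2 = 21.95 kHz, passes unchanged.
83.1 kHz mod fs = 39.2 kHz.
39.2 kHz > fs/2 = 21.95 kHz, folds to fs − 39.2 kHz = 4.7 kHz.
51.2 kHz mod fs = 7.3 kHz.
7.3 kHz ≤ fs/2 = 21.95 kHz, appears at 7.3 kHz.
51.2 kHz and 139 kHz both map to 7.3 kHz.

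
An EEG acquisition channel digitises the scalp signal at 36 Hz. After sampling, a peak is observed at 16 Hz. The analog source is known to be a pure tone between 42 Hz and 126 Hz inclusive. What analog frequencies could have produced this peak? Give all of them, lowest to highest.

Frequencies that alias to 16 Hz are k·fs ± 16 Hz for integer k ≥ 0.
k=0: 16 Hz.
k=1: 20 Hz, 52 Hz.
k=2: 56 Hz, 88 Hz.
k=3: 92 Hz, 124 Hz.
k=4: 128 Hz, 160 Hz.
Within [42 Hz, 126 Hz]: 52 Hz, 56 Hz, 88 Hz, 92 Hz, 124 Hz.

52 Hz, 56 Hz, 88 Hz, 92 Hz, 124 Hz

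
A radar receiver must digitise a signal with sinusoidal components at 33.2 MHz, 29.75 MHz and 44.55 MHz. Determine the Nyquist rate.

Highest-frequency component: 44.55 MHz.
Nyquist rate = 2 × 44.55 MHz = 89.1 MHz.

89.1 MHz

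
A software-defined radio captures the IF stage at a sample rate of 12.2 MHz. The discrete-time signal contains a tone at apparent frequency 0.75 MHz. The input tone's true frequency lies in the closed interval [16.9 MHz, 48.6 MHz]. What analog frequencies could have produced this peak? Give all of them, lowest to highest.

23.65 MHz, 25.15 MHz, 35.85 MHz, 37.35 MHz, 48.05 MHz

Frequencies that alias to 0.75 MHz are k·fs ± 0.75 MHz for integer k ≥ 0.
k=0: 0.75 MHz.
k=1: 11.45 MHz, 12.95 MHz.
k=2: 23.65 MHz, 25.15 MHz.
k=3: 35.85 MHz, 37.35 MHz.
k=4: 48.05 MHz, 49.55 MHz.
k=5: 60.25 MHz, 61.75 MHz.
Within [16.9 MHz, 48.6 MHz]: 23.65 MHz, 25.15 MHz, 35.85 MHz, 37.35 MHz, 48.05 MHz.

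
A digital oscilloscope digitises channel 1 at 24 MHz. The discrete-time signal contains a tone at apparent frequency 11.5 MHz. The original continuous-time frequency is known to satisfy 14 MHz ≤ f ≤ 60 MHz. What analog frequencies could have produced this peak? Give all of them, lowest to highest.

35.5 MHz, 36.5 MHz, 59.5 MHz

Frequencies that alias to 11.5 MHz are k·fs ± 11.5 MHz for integer k ≥ 0.
k=0: 11.5 MHz.
k=1: 12.5 MHz, 35.5 MHz.
k=2: 36.5 MHz, 59.5 MHz.
k=3: 60.5 MHz, 83.5 MHz.
Within [14 MHz, 60 MHz]: 35.5 MHz, 36.5 MHz, 59.5 MHz.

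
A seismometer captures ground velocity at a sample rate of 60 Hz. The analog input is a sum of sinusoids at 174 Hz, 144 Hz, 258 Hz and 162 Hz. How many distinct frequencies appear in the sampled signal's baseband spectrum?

3

fs/2 = 30 Hz.
174 Hz mod fs = 54 Hz.
54 Hz > fs/2 = 30 Hz, folds to fs − 54 Hz = 6 Hz.
144 Hz mod fs = 24 Hz.
24 Hz ≤ fs/2 = 30 Hz, appears at 24 Hz.
258 Hz mod fs = 18 Hz.
18 Hz ≤ fs/2 = 30 Hz, appears at 18 Hz.
162 Hz mod fs = 42 Hz.
42 Hz > fs/2 = 30 Hz, folds to fs − 42 Hz = 18 Hz.
Distinct values: {6 Hz, 18 Hz, 24 Hz} → 3.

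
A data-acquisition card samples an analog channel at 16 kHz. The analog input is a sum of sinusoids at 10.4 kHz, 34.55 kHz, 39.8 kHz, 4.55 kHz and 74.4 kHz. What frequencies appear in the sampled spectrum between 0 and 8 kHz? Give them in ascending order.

fs/2 = 8 kHz.
10.4 kHz > fs/2 = 8 kHz, folds to fs − 10.4 kHz = 5.6 kHz.
34.55 kHz mod fs = 2.55 kHz.
2.55 kHz ≤ fs/2 = 8 kHz, appears at 2.55 kHz.
39.8 kHz mod fs = 7.8 kHz.
7.8 kHz ≤ fs/2 = 8 kHz, appears at 7.8 kHz.
4.55 kHz ≤ fs/2 = 8 kHz, passes unchanged.
74.4 kHz mod fs = 10.4 kHz.
10.4 kHz > fs/2 = 8 kHz, folds to fs − 10.4 kHz = 5.6 kHz.
Distinct values: {2.55 kHz, 4.55 kHz, 5.6 kHz, 7.8 kHz}.

2.55 kHz, 4.55 kHz, 5.6 kHz, 7.8 kHz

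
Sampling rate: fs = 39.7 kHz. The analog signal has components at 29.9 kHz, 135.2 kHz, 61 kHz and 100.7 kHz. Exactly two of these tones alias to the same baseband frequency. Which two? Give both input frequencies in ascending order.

61 kHz, 100.7 kHz

fs/2 = 19.85 kHz.
29.9 kHz > fs/2 = 19.85 kHz, folds to fs − 29.9 kHz = 9.8 kHz.
135.2 kHz mod fs = 16.1 kHz.
16.1 kHz ≤ fs/2 = 19.85 kHz, appears at 16.1 kHz.
61 kHz mod fs = 21.3 kHz.
21.3 kHz > fs/2 = 19.85 kHz, folds to fs − 21.3 kHz = 18.4 kHz.
100.7 kHz mod fs = 21.3 kHz.
21.3 kHz > fs/2 = 19.85 kHz, folds to fs − 21.3 kHz = 18.4 kHz.
61 kHz and 100.7 kHz both map to 18.4 kHz.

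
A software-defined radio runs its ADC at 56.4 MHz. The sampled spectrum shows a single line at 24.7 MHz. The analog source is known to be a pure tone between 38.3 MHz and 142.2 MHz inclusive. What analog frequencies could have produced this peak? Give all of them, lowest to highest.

81.1 MHz, 88.1 MHz, 137.5 MHz

Frequencies that alias to 24.7 MHz are k·fs ± 24.7 MHz for integer k ≥ 0.
k=0: 24.7 MHz.
k=1: 31.7 MHz, 81.1 MHz.
k=2: 88.1 MHz, 137.5 MHz.
k=3: 144.5 MHz, 193.9 MHz.
Within [38.3 MHz, 142.2 MHz]: 81.1 MHz, 88.1 MHz, 137.5 MHz.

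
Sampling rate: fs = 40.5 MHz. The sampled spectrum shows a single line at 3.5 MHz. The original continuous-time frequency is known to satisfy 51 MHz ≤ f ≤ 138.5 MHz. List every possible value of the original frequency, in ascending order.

Frequencies that alias to 3.5 MHz are k·fs ± 3.5 MHz for integer k ≥ 0.
k=0: 3.5 MHz.
k=1: 37 MHz, 44 MHz.
k=2: 77.5 MHz, 84.5 MHz.
k=3: 118 MHz, 125 MHz.
k=4: 158.5 MHz, 165.5 MHz.
Within [51 MHz, 138.5 MHz]: 77.5 MHz, 84.5 MHz, 118 MHz, 125 MHz.

77.5 MHz, 84.5 MHz, 118 MHz, 125 MHz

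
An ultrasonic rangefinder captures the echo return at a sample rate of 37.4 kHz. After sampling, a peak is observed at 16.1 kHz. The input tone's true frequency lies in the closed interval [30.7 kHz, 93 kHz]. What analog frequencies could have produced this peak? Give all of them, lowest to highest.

53.5 kHz, 58.7 kHz, 90.9 kHz

Frequencies that alias to 16.1 kHz are k·fs ± 16.1 kHz for integer k ≥ 0.
k=0: 16.1 kHz.
k=1: 21.3 kHz, 53.5 kHz.
k=2: 58.7 kHz, 90.9 kHz.
k=3: 96.1 kHz, 128.3 kHz.
Within [30.7 kHz, 93 kHz]: 53.5 kHz, 58.7 kHz, 90.9 kHz.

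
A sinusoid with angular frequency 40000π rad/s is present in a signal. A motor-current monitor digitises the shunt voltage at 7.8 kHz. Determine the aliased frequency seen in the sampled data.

ω = 40000π rad/s → f = ω/(2π) = 20000 Hz = 20 kHz.
20 kHz mod fs = 4.4 kHz.
4.4 kHz > fs/2 = 3.9 kHz, folds to fs − 4.4 kHz = 3.4 kHz.

3.4 kHz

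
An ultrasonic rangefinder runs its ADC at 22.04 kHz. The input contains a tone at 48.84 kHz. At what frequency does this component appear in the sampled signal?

4.76 kHz

48.84 kHz mod fs = 4.76 kHz.
4.76 kHz ≤ fs/2 = 11.02 kHz, appears at 4.76 kHz.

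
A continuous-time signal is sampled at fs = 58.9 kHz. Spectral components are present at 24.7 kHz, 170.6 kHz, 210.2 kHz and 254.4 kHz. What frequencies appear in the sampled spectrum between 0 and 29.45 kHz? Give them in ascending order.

fs/2 = 29.45 kHz.
24.7 kHz ≤ fs/2 = 29.45 kHz, passes unchanged.
170.6 kHz mod fs = 52.8 kHz.
52.8 kHz > fs/2 = 29.45 kHz, folds to fs − 52.8 kHz = 6.1 kHz.
210.2 kHz mod fs = 33.5 kHz.
33.5 kHz > fs/2 = 29.45 kHz, folds to fs − 33.5 kHz = 25.4 kHz.
254.4 kHz mod fs = 18.8 kHz.
18.8 kHz ≤ fs/2 = 29.45 kHz, appears at 18.8 kHz.
Distinct values: {6.1 kHz, 18.8 kHz, 24.7 kHz, 25.4 kHz}.

6.1 kHz, 18.8 kHz, 24.7 kHz, 25.4 kHz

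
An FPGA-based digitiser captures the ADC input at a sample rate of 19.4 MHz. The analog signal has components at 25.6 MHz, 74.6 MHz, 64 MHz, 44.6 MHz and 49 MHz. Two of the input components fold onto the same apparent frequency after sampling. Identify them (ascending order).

44.6 MHz, 64 MHz

fs/2 = 9.7 MHz.
25.6 MHz mod fs = 6.2 MHz.
6.2 MHz ≤ fs/2 = 9.7 MHz, appears at 6.2 MHz.
74.6 MHz mod fs = 16.4 MHz.
16.4 MHz > fs/2 = 9.7 MHz, folds to fs − 16.4 MHz = 3 MHz.
64 MHz mod fs = 5.8 MHz.
5.8 MHz ≤ fs/2 = 9.7 MHz, appears at 5.8 MHz.
44.6 MHz mod fs = 5.8 MHz.
5.8 MHz ≤ fs/2 = 9.7 MHz, appears at 5.8 MHz.
49 MHz mod fs = 10.2 MHz.
10.2 MHz > fs/2 = 9.7 MHz, folds to fs − 10.2 MHz = 9.2 MHz.
44.6 MHz and 64 MHz both map to 5.8 MHz.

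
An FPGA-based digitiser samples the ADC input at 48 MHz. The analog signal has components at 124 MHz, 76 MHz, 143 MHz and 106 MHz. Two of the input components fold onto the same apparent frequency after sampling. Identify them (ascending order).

76 MHz, 124 MHz

fs/2 = 24 MHz.
124 MHz mod fs = 28 MHz.
28 MHz > fs/2 = 24 MHz, folds to fs − 28 MHz = 20 MHz.
76 MHz mod fs = 28 MHz.
28 MHz > fs/2 = 24 MHz, folds to fs − 28 MHz = 20 MHz.
143 MHz mod fs = 47 MHz.
47 MHz > fs/2 = 24 MHz, folds to fs − 47 MHz = 1 MHz.
106 MHz mod fs = 10 MHz.
10 MHz ≤ fs/2 = 24 MHz, appears at 10 MHz.
76 MHz and 124 MHz both map to 20 MHz.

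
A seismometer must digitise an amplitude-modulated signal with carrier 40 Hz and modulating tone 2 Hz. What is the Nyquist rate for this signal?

AM sidebands sit at fc ± fm = 38 Hz and 42 Hz.
Highest-frequency component: 42 Hz.
Nyquist rate = 2 × 42 Hz = 84 Hz.

84 Hz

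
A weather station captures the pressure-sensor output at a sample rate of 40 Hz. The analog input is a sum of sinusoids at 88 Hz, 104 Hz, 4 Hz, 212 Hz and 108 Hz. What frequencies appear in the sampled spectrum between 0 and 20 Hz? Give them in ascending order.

fs/2 = 20 Hz.
88 Hz mod fs = 8 Hz.
8 Hz ≤ fs/2 = 20 Hz, appears at 8 Hz.
104 Hz mod fs = 24 Hz.
24 Hz > fs/2 = 20 Hz, folds to fs − 24 Hz = 16 Hz.
4 Hz ≤ fs/2 = 20 Hz, passes unchanged.
212 Hz mod fs = 12 Hz.
12 Hz ≤ fs/2 = 20 Hz, appears at 12 Hz.
108 Hz mod fs = 28 Hz.
28 Hz > fs/2 = 20 Hz, folds to fs − 28 Hz = 12 Hz.
Distinct values: {4 Hz, 8 Hz, 12 Hz, 16 Hz}.

4 Hz, 8 Hz, 12 Hz, 16 Hz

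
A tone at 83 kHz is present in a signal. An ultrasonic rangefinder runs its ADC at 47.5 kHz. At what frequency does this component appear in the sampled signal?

12 kHz

83 kHz mod fs = 35.5 kHz.
35.5 kHz > fs/2 = 23.75 kHz, folds to fs − 35.5 kHz = 12 kHz.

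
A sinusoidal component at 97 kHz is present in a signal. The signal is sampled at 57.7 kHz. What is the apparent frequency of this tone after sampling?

18.4 kHz

97 kHz mod fs = 39.3 kHz.
39.3 kHz > fs/2 = 28.85 kHz, folds to fs − 39.3 kHz = 18.4 kHz.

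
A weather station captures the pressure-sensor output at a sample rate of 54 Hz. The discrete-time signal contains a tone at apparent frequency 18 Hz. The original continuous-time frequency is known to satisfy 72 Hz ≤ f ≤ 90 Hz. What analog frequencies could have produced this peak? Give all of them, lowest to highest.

Frequencies that alias to 18 Hz are k·fs ± 18 Hz for integer k ≥ 0.
k=0: 18 Hz.
k=1: 36 Hz, 72 Hz.
k=2: 90 Hz, 126 Hz.
k=3: 144 Hz, 180 Hz.
Within [72 Hz, 90 Hz]: 72 Hz, 90 Hz.

72 Hz, 90 Hz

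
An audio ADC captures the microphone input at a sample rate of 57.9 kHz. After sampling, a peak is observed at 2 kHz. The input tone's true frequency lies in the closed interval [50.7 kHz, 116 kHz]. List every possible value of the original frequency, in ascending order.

55.9 kHz, 59.9 kHz, 113.8 kHz

Frequencies that alias to 2 kHz are k·fs ± 2 kHz for integer k ≥ 0.
k=0: 2 kHz.
k=1: 55.9 kHz, 59.9 kHz.
k=2: 113.8 kHz, 117.8 kHz.
k=3: 171.7 kHz, 175.7 kHz.
Within [50.7 kHz, 116 kHz]: 55.9 kHz, 59.9 kHz, 113.8 kHz.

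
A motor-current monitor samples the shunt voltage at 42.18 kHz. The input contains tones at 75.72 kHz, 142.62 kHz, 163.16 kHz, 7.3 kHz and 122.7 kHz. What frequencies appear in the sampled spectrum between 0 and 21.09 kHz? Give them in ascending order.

3.84 kHz, 5.56 kHz, 7.3 kHz, 8.64 kHz, 16.08 kHz

fs/2 = 21.09 kHz.
75.72 kHz mod fs = 33.54 kHz.
33.54 kHz > fs/2 = 21.09 kHz, folds to fs − 33.54 kHz = 8.64 kHz.
142.62 kHz mod fs = 16.08 kHz.
16.08 kHz ≤ fs/2 = 21.09 kHz, appears at 16.08 kHz.
163.16 kHz mod fs = 36.62 kHz.
36.62 kHz > fs/2 = 21.09 kHz, folds to fs − 36.62 kHz = 5.56 kHz.
7.3 kHz ≤ fs/2 = 21.09 kHz, passes unchanged.
122.7 kHz mod fs = 38.34 kHz.
38.34 kHz > fs/2 = 21.09 kHz, folds to fs − 38.34 kHz = 3.84 kHz.
Distinct values: {3.84 kHz, 5.56 kHz, 7.3 kHz, 8.64 kHz, 16.08 kHz}.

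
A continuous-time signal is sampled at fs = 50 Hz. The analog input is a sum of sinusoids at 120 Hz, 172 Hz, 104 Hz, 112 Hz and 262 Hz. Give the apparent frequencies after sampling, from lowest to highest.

fs/2 = 25 Hz.
120 Hz mod fs = 20 Hz.
20 Hz ≤ fs/2 = 25 Hz, appears at 20 Hz.
172 Hz mod fs = 22 Hz.
22 Hz ≤ fs/2 = 25 Hz, appears at 22 Hz.
104 Hz mod fs = 4 Hz.
4 Hz ≤ fs/2 = 25 Hz, appears at 4 Hz.
112 Hz mod fs = 12 Hz.
12 Hz ≤ fs/2 = 25 Hz, appears at 12 Hz.
262 Hz mod fs = 12 Hz.
12 Hz ≤ fs/2 = 25 Hz, appears at 12 Hz.
Distinct values: {4 Hz, 12 Hz, 20 Hz, 22 Hz}.

4 Hz, 12 Hz, 20 Hz, 22 Hz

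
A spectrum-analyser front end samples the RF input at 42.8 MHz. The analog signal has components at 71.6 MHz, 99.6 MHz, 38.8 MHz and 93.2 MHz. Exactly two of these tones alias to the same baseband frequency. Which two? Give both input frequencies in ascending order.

71.6 MHz, 99.6 MHz

fs/2 = 21.4 MHz.
71.6 MHz mod fs = 28.8 MHz.
28.8 MHz > fs/2 = 21.4 MHz, folds to fs − 28.8 MHz = 14 MHz.
99.6 MHz mod fs = 14 MHz.
14 MHz ≤ fs/2 = 21.4 MHz, appears at 14 MHz.
38.8 MHz > fs/2 = 21.4 MHz, folds to fs − 38.8 MHz = 4 MHz.
93.2 MHz mod fs = 7.6 MHz.
7.6 MHz ≤ fs/2 = 21.4 MHz, appears at 7.6 MHz.
71.6 MHz and 99.6 MHz both map to 14 MHz.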